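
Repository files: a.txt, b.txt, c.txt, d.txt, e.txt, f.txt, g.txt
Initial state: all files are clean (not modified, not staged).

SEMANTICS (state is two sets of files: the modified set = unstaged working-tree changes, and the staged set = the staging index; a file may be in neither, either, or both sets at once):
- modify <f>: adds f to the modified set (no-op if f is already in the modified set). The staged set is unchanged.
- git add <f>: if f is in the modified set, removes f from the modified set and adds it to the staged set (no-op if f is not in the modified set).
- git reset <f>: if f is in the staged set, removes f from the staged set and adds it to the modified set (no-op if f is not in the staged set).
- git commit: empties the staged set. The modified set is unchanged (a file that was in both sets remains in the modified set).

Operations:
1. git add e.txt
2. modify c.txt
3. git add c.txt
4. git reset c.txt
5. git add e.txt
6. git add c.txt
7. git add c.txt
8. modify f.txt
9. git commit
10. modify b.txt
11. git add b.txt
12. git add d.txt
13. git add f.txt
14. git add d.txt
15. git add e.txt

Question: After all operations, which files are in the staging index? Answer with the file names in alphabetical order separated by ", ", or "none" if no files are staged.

After op 1 (git add e.txt): modified={none} staged={none}
After op 2 (modify c.txt): modified={c.txt} staged={none}
After op 3 (git add c.txt): modified={none} staged={c.txt}
After op 4 (git reset c.txt): modified={c.txt} staged={none}
After op 5 (git add e.txt): modified={c.txt} staged={none}
After op 6 (git add c.txt): modified={none} staged={c.txt}
After op 7 (git add c.txt): modified={none} staged={c.txt}
After op 8 (modify f.txt): modified={f.txt} staged={c.txt}
After op 9 (git commit): modified={f.txt} staged={none}
After op 10 (modify b.txt): modified={b.txt, f.txt} staged={none}
After op 11 (git add b.txt): modified={f.txt} staged={b.txt}
After op 12 (git add d.txt): modified={f.txt} staged={b.txt}
After op 13 (git add f.txt): modified={none} staged={b.txt, f.txt}
After op 14 (git add d.txt): modified={none} staged={b.txt, f.txt}
After op 15 (git add e.txt): modified={none} staged={b.txt, f.txt}

Answer: b.txt, f.txt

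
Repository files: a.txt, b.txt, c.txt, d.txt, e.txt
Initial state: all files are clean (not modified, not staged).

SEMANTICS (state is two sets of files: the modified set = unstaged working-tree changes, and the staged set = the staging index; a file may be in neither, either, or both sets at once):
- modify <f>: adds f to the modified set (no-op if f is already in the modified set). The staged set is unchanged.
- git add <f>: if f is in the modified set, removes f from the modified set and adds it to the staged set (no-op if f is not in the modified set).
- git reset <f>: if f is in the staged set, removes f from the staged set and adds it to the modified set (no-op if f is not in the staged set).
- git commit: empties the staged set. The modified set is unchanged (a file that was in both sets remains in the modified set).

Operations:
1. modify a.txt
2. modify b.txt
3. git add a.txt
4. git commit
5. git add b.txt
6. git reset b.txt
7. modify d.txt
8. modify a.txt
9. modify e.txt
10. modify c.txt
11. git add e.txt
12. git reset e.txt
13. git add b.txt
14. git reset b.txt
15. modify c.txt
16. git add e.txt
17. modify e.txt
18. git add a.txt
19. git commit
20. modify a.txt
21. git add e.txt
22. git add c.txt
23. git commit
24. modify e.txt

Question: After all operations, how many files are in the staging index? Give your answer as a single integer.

Answer: 0

Derivation:
After op 1 (modify a.txt): modified={a.txt} staged={none}
After op 2 (modify b.txt): modified={a.txt, b.txt} staged={none}
After op 3 (git add a.txt): modified={b.txt} staged={a.txt}
After op 4 (git commit): modified={b.txt} staged={none}
After op 5 (git add b.txt): modified={none} staged={b.txt}
After op 6 (git reset b.txt): modified={b.txt} staged={none}
After op 7 (modify d.txt): modified={b.txt, d.txt} staged={none}
After op 8 (modify a.txt): modified={a.txt, b.txt, d.txt} staged={none}
After op 9 (modify e.txt): modified={a.txt, b.txt, d.txt, e.txt} staged={none}
After op 10 (modify c.txt): modified={a.txt, b.txt, c.txt, d.txt, e.txt} staged={none}
After op 11 (git add e.txt): modified={a.txt, b.txt, c.txt, d.txt} staged={e.txt}
After op 12 (git reset e.txt): modified={a.txt, b.txt, c.txt, d.txt, e.txt} staged={none}
After op 13 (git add b.txt): modified={a.txt, c.txt, d.txt, e.txt} staged={b.txt}
After op 14 (git reset b.txt): modified={a.txt, b.txt, c.txt, d.txt, e.txt} staged={none}
After op 15 (modify c.txt): modified={a.txt, b.txt, c.txt, d.txt, e.txt} staged={none}
After op 16 (git add e.txt): modified={a.txt, b.txt, c.txt, d.txt} staged={e.txt}
After op 17 (modify e.txt): modified={a.txt, b.txt, c.txt, d.txt, e.txt} staged={e.txt}
After op 18 (git add a.txt): modified={b.txt, c.txt, d.txt, e.txt} staged={a.txt, e.txt}
After op 19 (git commit): modified={b.txt, c.txt, d.txt, e.txt} staged={none}
After op 20 (modify a.txt): modified={a.txt, b.txt, c.txt, d.txt, e.txt} staged={none}
After op 21 (git add e.txt): modified={a.txt, b.txt, c.txt, d.txt} staged={e.txt}
After op 22 (git add c.txt): modified={a.txt, b.txt, d.txt} staged={c.txt, e.txt}
After op 23 (git commit): modified={a.txt, b.txt, d.txt} staged={none}
After op 24 (modify e.txt): modified={a.txt, b.txt, d.txt, e.txt} staged={none}
Final staged set: {none} -> count=0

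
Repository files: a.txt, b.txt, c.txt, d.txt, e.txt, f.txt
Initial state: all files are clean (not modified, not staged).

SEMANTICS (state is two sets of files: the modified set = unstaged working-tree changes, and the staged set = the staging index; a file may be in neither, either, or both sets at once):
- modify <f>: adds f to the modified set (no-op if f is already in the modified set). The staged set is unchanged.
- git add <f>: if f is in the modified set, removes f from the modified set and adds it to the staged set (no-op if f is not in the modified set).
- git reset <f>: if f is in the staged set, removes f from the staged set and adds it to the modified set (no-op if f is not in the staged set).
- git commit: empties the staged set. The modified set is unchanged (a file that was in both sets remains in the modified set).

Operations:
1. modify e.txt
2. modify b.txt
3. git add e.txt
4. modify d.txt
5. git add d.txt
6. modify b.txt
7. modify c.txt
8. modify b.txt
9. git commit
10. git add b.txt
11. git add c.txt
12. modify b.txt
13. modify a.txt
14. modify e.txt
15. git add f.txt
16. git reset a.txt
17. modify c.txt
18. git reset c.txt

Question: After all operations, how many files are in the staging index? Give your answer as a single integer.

Answer: 1

Derivation:
After op 1 (modify e.txt): modified={e.txt} staged={none}
After op 2 (modify b.txt): modified={b.txt, e.txt} staged={none}
After op 3 (git add e.txt): modified={b.txt} staged={e.txt}
After op 4 (modify d.txt): modified={b.txt, d.txt} staged={e.txt}
After op 5 (git add d.txt): modified={b.txt} staged={d.txt, e.txt}
After op 6 (modify b.txt): modified={b.txt} staged={d.txt, e.txt}
After op 7 (modify c.txt): modified={b.txt, c.txt} staged={d.txt, e.txt}
After op 8 (modify b.txt): modified={b.txt, c.txt} staged={d.txt, e.txt}
After op 9 (git commit): modified={b.txt, c.txt} staged={none}
After op 10 (git add b.txt): modified={c.txt} staged={b.txt}
After op 11 (git add c.txt): modified={none} staged={b.txt, c.txt}
After op 12 (modify b.txt): modified={b.txt} staged={b.txt, c.txt}
After op 13 (modify a.txt): modified={a.txt, b.txt} staged={b.txt, c.txt}
After op 14 (modify e.txt): modified={a.txt, b.txt, e.txt} staged={b.txt, c.txt}
After op 15 (git add f.txt): modified={a.txt, b.txt, e.txt} staged={b.txt, c.txt}
After op 16 (git reset a.txt): modified={a.txt, b.txt, e.txt} staged={b.txt, c.txt}
After op 17 (modify c.txt): modified={a.txt, b.txt, c.txt, e.txt} staged={b.txt, c.txt}
After op 18 (git reset c.txt): modified={a.txt, b.txt, c.txt, e.txt} staged={b.txt}
Final staged set: {b.txt} -> count=1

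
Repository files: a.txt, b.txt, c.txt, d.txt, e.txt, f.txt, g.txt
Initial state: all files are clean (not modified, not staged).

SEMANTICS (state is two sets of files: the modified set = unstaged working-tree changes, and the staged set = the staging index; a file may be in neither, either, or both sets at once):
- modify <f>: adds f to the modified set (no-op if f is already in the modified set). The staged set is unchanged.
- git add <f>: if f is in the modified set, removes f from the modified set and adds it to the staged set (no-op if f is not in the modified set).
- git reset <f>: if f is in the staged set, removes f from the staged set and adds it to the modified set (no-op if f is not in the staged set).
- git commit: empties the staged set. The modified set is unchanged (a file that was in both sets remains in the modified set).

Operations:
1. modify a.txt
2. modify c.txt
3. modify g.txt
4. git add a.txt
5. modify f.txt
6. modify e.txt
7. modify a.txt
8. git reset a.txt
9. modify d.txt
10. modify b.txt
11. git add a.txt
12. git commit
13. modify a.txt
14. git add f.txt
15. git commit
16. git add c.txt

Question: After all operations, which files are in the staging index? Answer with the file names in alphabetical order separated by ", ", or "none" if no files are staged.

Answer: c.txt

Derivation:
After op 1 (modify a.txt): modified={a.txt} staged={none}
After op 2 (modify c.txt): modified={a.txt, c.txt} staged={none}
After op 3 (modify g.txt): modified={a.txt, c.txt, g.txt} staged={none}
After op 4 (git add a.txt): modified={c.txt, g.txt} staged={a.txt}
After op 5 (modify f.txt): modified={c.txt, f.txt, g.txt} staged={a.txt}
After op 6 (modify e.txt): modified={c.txt, e.txt, f.txt, g.txt} staged={a.txt}
After op 7 (modify a.txt): modified={a.txt, c.txt, e.txt, f.txt, g.txt} staged={a.txt}
After op 8 (git reset a.txt): modified={a.txt, c.txt, e.txt, f.txt, g.txt} staged={none}
After op 9 (modify d.txt): modified={a.txt, c.txt, d.txt, e.txt, f.txt, g.txt} staged={none}
After op 10 (modify b.txt): modified={a.txt, b.txt, c.txt, d.txt, e.txt, f.txt, g.txt} staged={none}
After op 11 (git add a.txt): modified={b.txt, c.txt, d.txt, e.txt, f.txt, g.txt} staged={a.txt}
After op 12 (git commit): modified={b.txt, c.txt, d.txt, e.txt, f.txt, g.txt} staged={none}
After op 13 (modify a.txt): modified={a.txt, b.txt, c.txt, d.txt, e.txt, f.txt, g.txt} staged={none}
After op 14 (git add f.txt): modified={a.txt, b.txt, c.txt, d.txt, e.txt, g.txt} staged={f.txt}
After op 15 (git commit): modified={a.txt, b.txt, c.txt, d.txt, e.txt, g.txt} staged={none}
After op 16 (git add c.txt): modified={a.txt, b.txt, d.txt, e.txt, g.txt} staged={c.txt}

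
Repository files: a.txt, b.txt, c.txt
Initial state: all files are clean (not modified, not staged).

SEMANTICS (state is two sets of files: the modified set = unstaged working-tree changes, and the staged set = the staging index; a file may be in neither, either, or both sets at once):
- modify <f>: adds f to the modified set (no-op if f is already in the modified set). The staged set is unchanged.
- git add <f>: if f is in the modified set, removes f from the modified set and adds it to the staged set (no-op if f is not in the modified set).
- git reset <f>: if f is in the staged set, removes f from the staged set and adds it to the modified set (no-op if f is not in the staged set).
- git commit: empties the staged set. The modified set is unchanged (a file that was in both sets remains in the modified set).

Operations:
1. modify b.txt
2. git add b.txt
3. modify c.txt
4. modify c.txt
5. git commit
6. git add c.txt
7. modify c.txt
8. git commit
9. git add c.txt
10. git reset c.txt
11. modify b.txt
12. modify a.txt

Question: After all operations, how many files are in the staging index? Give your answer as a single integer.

Answer: 0

Derivation:
After op 1 (modify b.txt): modified={b.txt} staged={none}
After op 2 (git add b.txt): modified={none} staged={b.txt}
After op 3 (modify c.txt): modified={c.txt} staged={b.txt}
After op 4 (modify c.txt): modified={c.txt} staged={b.txt}
After op 5 (git commit): modified={c.txt} staged={none}
After op 6 (git add c.txt): modified={none} staged={c.txt}
After op 7 (modify c.txt): modified={c.txt} staged={c.txt}
After op 8 (git commit): modified={c.txt} staged={none}
After op 9 (git add c.txt): modified={none} staged={c.txt}
After op 10 (git reset c.txt): modified={c.txt} staged={none}
After op 11 (modify b.txt): modified={b.txt, c.txt} staged={none}
After op 12 (modify a.txt): modified={a.txt, b.txt, c.txt} staged={none}
Final staged set: {none} -> count=0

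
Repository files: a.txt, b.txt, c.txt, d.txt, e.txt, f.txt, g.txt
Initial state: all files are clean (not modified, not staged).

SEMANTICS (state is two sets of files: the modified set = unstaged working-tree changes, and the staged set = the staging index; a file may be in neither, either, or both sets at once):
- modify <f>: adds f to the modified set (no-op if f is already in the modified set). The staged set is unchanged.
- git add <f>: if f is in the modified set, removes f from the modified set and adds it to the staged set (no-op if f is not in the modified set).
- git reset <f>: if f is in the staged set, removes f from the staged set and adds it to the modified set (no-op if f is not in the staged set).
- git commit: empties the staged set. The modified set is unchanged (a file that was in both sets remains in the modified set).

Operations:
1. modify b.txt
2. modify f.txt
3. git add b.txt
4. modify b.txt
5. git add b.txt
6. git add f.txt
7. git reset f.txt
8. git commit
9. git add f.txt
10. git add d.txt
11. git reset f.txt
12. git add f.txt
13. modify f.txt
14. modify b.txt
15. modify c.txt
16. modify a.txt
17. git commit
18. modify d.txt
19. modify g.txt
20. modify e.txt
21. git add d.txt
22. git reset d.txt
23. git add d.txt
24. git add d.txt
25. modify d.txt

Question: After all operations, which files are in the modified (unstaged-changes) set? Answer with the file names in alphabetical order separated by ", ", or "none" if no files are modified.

After op 1 (modify b.txt): modified={b.txt} staged={none}
After op 2 (modify f.txt): modified={b.txt, f.txt} staged={none}
After op 3 (git add b.txt): modified={f.txt} staged={b.txt}
After op 4 (modify b.txt): modified={b.txt, f.txt} staged={b.txt}
After op 5 (git add b.txt): modified={f.txt} staged={b.txt}
After op 6 (git add f.txt): modified={none} staged={b.txt, f.txt}
After op 7 (git reset f.txt): modified={f.txt} staged={b.txt}
After op 8 (git commit): modified={f.txt} staged={none}
After op 9 (git add f.txt): modified={none} staged={f.txt}
After op 10 (git add d.txt): modified={none} staged={f.txt}
After op 11 (git reset f.txt): modified={f.txt} staged={none}
After op 12 (git add f.txt): modified={none} staged={f.txt}
After op 13 (modify f.txt): modified={f.txt} staged={f.txt}
After op 14 (modify b.txt): modified={b.txt, f.txt} staged={f.txt}
After op 15 (modify c.txt): modified={b.txt, c.txt, f.txt} staged={f.txt}
After op 16 (modify a.txt): modified={a.txt, b.txt, c.txt, f.txt} staged={f.txt}
After op 17 (git commit): modified={a.txt, b.txt, c.txt, f.txt} staged={none}
After op 18 (modify d.txt): modified={a.txt, b.txt, c.txt, d.txt, f.txt} staged={none}
After op 19 (modify g.txt): modified={a.txt, b.txt, c.txt, d.txt, f.txt, g.txt} staged={none}
After op 20 (modify e.txt): modified={a.txt, b.txt, c.txt, d.txt, e.txt, f.txt, g.txt} staged={none}
After op 21 (git add d.txt): modified={a.txt, b.txt, c.txt, e.txt, f.txt, g.txt} staged={d.txt}
After op 22 (git reset d.txt): modified={a.txt, b.txt, c.txt, d.txt, e.txt, f.txt, g.txt} staged={none}
After op 23 (git add d.txt): modified={a.txt, b.txt, c.txt, e.txt, f.txt, g.txt} staged={d.txt}
After op 24 (git add d.txt): modified={a.txt, b.txt, c.txt, e.txt, f.txt, g.txt} staged={d.txt}
After op 25 (modify d.txt): modified={a.txt, b.txt, c.txt, d.txt, e.txt, f.txt, g.txt} staged={d.txt}

Answer: a.txt, b.txt, c.txt, d.txt, e.txt, f.txt, g.txt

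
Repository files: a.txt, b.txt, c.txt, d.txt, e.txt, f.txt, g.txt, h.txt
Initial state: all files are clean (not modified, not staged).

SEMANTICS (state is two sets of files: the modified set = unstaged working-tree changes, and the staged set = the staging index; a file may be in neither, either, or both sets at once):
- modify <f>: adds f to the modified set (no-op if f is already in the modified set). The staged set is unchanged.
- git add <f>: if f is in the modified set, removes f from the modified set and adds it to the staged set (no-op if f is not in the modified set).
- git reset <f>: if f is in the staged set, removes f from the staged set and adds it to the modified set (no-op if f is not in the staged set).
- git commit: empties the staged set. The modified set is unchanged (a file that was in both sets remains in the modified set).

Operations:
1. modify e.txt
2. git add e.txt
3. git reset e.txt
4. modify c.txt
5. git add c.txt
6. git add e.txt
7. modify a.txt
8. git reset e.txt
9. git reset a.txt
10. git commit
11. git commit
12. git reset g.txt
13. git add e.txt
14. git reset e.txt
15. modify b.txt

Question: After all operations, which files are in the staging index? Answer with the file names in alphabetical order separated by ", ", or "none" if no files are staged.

Answer: none

Derivation:
After op 1 (modify e.txt): modified={e.txt} staged={none}
After op 2 (git add e.txt): modified={none} staged={e.txt}
After op 3 (git reset e.txt): modified={e.txt} staged={none}
After op 4 (modify c.txt): modified={c.txt, e.txt} staged={none}
After op 5 (git add c.txt): modified={e.txt} staged={c.txt}
After op 6 (git add e.txt): modified={none} staged={c.txt, e.txt}
After op 7 (modify a.txt): modified={a.txt} staged={c.txt, e.txt}
After op 8 (git reset e.txt): modified={a.txt, e.txt} staged={c.txt}
After op 9 (git reset a.txt): modified={a.txt, e.txt} staged={c.txt}
After op 10 (git commit): modified={a.txt, e.txt} staged={none}
After op 11 (git commit): modified={a.txt, e.txt} staged={none}
After op 12 (git reset g.txt): modified={a.txt, e.txt} staged={none}
After op 13 (git add e.txt): modified={a.txt} staged={e.txt}
After op 14 (git reset e.txt): modified={a.txt, e.txt} staged={none}
After op 15 (modify b.txt): modified={a.txt, b.txt, e.txt} staged={none}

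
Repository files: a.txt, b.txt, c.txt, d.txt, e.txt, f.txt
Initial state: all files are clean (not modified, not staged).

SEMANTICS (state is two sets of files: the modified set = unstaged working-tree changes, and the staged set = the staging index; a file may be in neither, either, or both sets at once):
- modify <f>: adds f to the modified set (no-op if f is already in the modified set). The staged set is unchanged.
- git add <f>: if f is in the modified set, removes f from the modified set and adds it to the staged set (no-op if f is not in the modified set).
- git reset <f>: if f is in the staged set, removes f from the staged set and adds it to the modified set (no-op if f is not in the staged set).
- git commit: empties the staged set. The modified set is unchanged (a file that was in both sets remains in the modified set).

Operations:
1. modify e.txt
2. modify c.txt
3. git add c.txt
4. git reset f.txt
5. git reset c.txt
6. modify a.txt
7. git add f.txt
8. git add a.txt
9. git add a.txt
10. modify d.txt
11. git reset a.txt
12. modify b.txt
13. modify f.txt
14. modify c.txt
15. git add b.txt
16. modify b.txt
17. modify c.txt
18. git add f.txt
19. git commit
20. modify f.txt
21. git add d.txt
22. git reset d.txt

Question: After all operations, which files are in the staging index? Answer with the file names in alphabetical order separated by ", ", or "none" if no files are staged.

Answer: none

Derivation:
After op 1 (modify e.txt): modified={e.txt} staged={none}
After op 2 (modify c.txt): modified={c.txt, e.txt} staged={none}
After op 3 (git add c.txt): modified={e.txt} staged={c.txt}
After op 4 (git reset f.txt): modified={e.txt} staged={c.txt}
After op 5 (git reset c.txt): modified={c.txt, e.txt} staged={none}
After op 6 (modify a.txt): modified={a.txt, c.txt, e.txt} staged={none}
After op 7 (git add f.txt): modified={a.txt, c.txt, e.txt} staged={none}
After op 8 (git add a.txt): modified={c.txt, e.txt} staged={a.txt}
After op 9 (git add a.txt): modified={c.txt, e.txt} staged={a.txt}
After op 10 (modify d.txt): modified={c.txt, d.txt, e.txt} staged={a.txt}
After op 11 (git reset a.txt): modified={a.txt, c.txt, d.txt, e.txt} staged={none}
After op 12 (modify b.txt): modified={a.txt, b.txt, c.txt, d.txt, e.txt} staged={none}
After op 13 (modify f.txt): modified={a.txt, b.txt, c.txt, d.txt, e.txt, f.txt} staged={none}
After op 14 (modify c.txt): modified={a.txt, b.txt, c.txt, d.txt, e.txt, f.txt} staged={none}
After op 15 (git add b.txt): modified={a.txt, c.txt, d.txt, e.txt, f.txt} staged={b.txt}
After op 16 (modify b.txt): modified={a.txt, b.txt, c.txt, d.txt, e.txt, f.txt} staged={b.txt}
After op 17 (modify c.txt): modified={a.txt, b.txt, c.txt, d.txt, e.txt, f.txt} staged={b.txt}
After op 18 (git add f.txt): modified={a.txt, b.txt, c.txt, d.txt, e.txt} staged={b.txt, f.txt}
After op 19 (git commit): modified={a.txt, b.txt, c.txt, d.txt, e.txt} staged={none}
After op 20 (modify f.txt): modified={a.txt, b.txt, c.txt, d.txt, e.txt, f.txt} staged={none}
After op 21 (git add d.txt): modified={a.txt, b.txt, c.txt, e.txt, f.txt} staged={d.txt}
After op 22 (git reset d.txt): modified={a.txt, b.txt, c.txt, d.txt, e.txt, f.txt} staged={none}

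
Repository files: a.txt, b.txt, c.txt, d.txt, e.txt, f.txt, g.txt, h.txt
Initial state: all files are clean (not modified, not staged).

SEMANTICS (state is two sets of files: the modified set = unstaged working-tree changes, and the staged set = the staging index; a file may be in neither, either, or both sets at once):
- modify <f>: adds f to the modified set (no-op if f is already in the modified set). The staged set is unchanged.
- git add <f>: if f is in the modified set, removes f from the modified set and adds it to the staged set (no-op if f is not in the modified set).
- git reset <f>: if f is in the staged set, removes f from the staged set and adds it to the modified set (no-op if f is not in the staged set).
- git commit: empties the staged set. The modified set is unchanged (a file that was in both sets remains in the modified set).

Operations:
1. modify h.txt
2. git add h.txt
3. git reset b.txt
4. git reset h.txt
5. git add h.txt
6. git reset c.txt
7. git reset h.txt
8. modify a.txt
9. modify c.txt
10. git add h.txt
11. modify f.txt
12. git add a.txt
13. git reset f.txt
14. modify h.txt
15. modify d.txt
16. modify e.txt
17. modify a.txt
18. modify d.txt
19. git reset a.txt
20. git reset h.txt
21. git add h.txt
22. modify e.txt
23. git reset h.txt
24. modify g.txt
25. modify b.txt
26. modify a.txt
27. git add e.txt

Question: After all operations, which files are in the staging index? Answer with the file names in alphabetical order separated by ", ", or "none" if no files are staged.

After op 1 (modify h.txt): modified={h.txt} staged={none}
After op 2 (git add h.txt): modified={none} staged={h.txt}
After op 3 (git reset b.txt): modified={none} staged={h.txt}
After op 4 (git reset h.txt): modified={h.txt} staged={none}
After op 5 (git add h.txt): modified={none} staged={h.txt}
After op 6 (git reset c.txt): modified={none} staged={h.txt}
After op 7 (git reset h.txt): modified={h.txt} staged={none}
After op 8 (modify a.txt): modified={a.txt, h.txt} staged={none}
After op 9 (modify c.txt): modified={a.txt, c.txt, h.txt} staged={none}
After op 10 (git add h.txt): modified={a.txt, c.txt} staged={h.txt}
After op 11 (modify f.txt): modified={a.txt, c.txt, f.txt} staged={h.txt}
After op 12 (git add a.txt): modified={c.txt, f.txt} staged={a.txt, h.txt}
After op 13 (git reset f.txt): modified={c.txt, f.txt} staged={a.txt, h.txt}
After op 14 (modify h.txt): modified={c.txt, f.txt, h.txt} staged={a.txt, h.txt}
After op 15 (modify d.txt): modified={c.txt, d.txt, f.txt, h.txt} staged={a.txt, h.txt}
After op 16 (modify e.txt): modified={c.txt, d.txt, e.txt, f.txt, h.txt} staged={a.txt, h.txt}
After op 17 (modify a.txt): modified={a.txt, c.txt, d.txt, e.txt, f.txt, h.txt} staged={a.txt, h.txt}
After op 18 (modify d.txt): modified={a.txt, c.txt, d.txt, e.txt, f.txt, h.txt} staged={a.txt, h.txt}
After op 19 (git reset a.txt): modified={a.txt, c.txt, d.txt, e.txt, f.txt, h.txt} staged={h.txt}
After op 20 (git reset h.txt): modified={a.txt, c.txt, d.txt, e.txt, f.txt, h.txt} staged={none}
After op 21 (git add h.txt): modified={a.txt, c.txt, d.txt, e.txt, f.txt} staged={h.txt}
After op 22 (modify e.txt): modified={a.txt, c.txt, d.txt, e.txt, f.txt} staged={h.txt}
After op 23 (git reset h.txt): modified={a.txt, c.txt, d.txt, e.txt, f.txt, h.txt} staged={none}
After op 24 (modify g.txt): modified={a.txt, c.txt, d.txt, e.txt, f.txt, g.txt, h.txt} staged={none}
After op 25 (modify b.txt): modified={a.txt, b.txt, c.txt, d.txt, e.txt, f.txt, g.txt, h.txt} staged={none}
After op 26 (modify a.txt): modified={a.txt, b.txt, c.txt, d.txt, e.txt, f.txt, g.txt, h.txt} staged={none}
After op 27 (git add e.txt): modified={a.txt, b.txt, c.txt, d.txt, f.txt, g.txt, h.txt} staged={e.txt}

Answer: e.txt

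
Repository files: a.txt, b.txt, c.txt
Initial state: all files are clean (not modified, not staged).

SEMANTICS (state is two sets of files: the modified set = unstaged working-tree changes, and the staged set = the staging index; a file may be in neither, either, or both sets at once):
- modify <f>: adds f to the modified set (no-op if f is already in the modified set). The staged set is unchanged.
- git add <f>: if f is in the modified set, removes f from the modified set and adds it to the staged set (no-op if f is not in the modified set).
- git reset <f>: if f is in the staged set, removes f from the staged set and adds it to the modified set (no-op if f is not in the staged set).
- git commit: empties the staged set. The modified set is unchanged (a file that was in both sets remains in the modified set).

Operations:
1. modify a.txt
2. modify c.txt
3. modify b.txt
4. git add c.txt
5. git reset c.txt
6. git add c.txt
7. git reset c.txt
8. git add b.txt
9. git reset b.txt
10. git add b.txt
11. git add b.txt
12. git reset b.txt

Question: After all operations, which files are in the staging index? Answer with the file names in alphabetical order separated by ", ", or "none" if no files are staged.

Answer: none

Derivation:
After op 1 (modify a.txt): modified={a.txt} staged={none}
After op 2 (modify c.txt): modified={a.txt, c.txt} staged={none}
After op 3 (modify b.txt): modified={a.txt, b.txt, c.txt} staged={none}
After op 4 (git add c.txt): modified={a.txt, b.txt} staged={c.txt}
After op 5 (git reset c.txt): modified={a.txt, b.txt, c.txt} staged={none}
After op 6 (git add c.txt): modified={a.txt, b.txt} staged={c.txt}
After op 7 (git reset c.txt): modified={a.txt, b.txt, c.txt} staged={none}
After op 8 (git add b.txt): modified={a.txt, c.txt} staged={b.txt}
After op 9 (git reset b.txt): modified={a.txt, b.txt, c.txt} staged={none}
After op 10 (git add b.txt): modified={a.txt, c.txt} staged={b.txt}
After op 11 (git add b.txt): modified={a.txt, c.txt} staged={b.txt}
After op 12 (git reset b.txt): modified={a.txt, b.txt, c.txt} staged={none}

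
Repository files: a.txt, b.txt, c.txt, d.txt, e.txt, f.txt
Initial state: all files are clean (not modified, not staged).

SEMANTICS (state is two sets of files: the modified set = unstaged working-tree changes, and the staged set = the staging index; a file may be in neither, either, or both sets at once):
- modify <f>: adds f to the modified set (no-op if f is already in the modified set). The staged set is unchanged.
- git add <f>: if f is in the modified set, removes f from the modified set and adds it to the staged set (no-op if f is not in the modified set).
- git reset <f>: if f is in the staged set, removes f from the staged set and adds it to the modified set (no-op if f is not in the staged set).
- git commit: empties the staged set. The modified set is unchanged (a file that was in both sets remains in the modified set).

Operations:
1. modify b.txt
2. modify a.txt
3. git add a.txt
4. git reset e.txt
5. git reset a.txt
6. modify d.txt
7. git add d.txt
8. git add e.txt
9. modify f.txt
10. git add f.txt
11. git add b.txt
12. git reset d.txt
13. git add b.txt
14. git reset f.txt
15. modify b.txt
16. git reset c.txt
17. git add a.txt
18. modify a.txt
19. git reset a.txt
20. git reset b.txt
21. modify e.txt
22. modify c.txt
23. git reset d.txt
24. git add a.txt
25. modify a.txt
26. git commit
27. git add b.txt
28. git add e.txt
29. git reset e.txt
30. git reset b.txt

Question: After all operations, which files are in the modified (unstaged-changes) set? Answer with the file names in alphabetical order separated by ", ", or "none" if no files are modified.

Answer: a.txt, b.txt, c.txt, d.txt, e.txt, f.txt

Derivation:
After op 1 (modify b.txt): modified={b.txt} staged={none}
After op 2 (modify a.txt): modified={a.txt, b.txt} staged={none}
After op 3 (git add a.txt): modified={b.txt} staged={a.txt}
After op 4 (git reset e.txt): modified={b.txt} staged={a.txt}
After op 5 (git reset a.txt): modified={a.txt, b.txt} staged={none}
After op 6 (modify d.txt): modified={a.txt, b.txt, d.txt} staged={none}
After op 7 (git add d.txt): modified={a.txt, b.txt} staged={d.txt}
After op 8 (git add e.txt): modified={a.txt, b.txt} staged={d.txt}
After op 9 (modify f.txt): modified={a.txt, b.txt, f.txt} staged={d.txt}
After op 10 (git add f.txt): modified={a.txt, b.txt} staged={d.txt, f.txt}
After op 11 (git add b.txt): modified={a.txt} staged={b.txt, d.txt, f.txt}
After op 12 (git reset d.txt): modified={a.txt, d.txt} staged={b.txt, f.txt}
After op 13 (git add b.txt): modified={a.txt, d.txt} staged={b.txt, f.txt}
After op 14 (git reset f.txt): modified={a.txt, d.txt, f.txt} staged={b.txt}
After op 15 (modify b.txt): modified={a.txt, b.txt, d.txt, f.txt} staged={b.txt}
After op 16 (git reset c.txt): modified={a.txt, b.txt, d.txt, f.txt} staged={b.txt}
After op 17 (git add a.txt): modified={b.txt, d.txt, f.txt} staged={a.txt, b.txt}
After op 18 (modify a.txt): modified={a.txt, b.txt, d.txt, f.txt} staged={a.txt, b.txt}
After op 19 (git reset a.txt): modified={a.txt, b.txt, d.txt, f.txt} staged={b.txt}
After op 20 (git reset b.txt): modified={a.txt, b.txt, d.txt, f.txt} staged={none}
After op 21 (modify e.txt): modified={a.txt, b.txt, d.txt, e.txt, f.txt} staged={none}
After op 22 (modify c.txt): modified={a.txt, b.txt, c.txt, d.txt, e.txt, f.txt} staged={none}
After op 23 (git reset d.txt): modified={a.txt, b.txt, c.txt, d.txt, e.txt, f.txt} staged={none}
After op 24 (git add a.txt): modified={b.txt, c.txt, d.txt, e.txt, f.txt} staged={a.txt}
After op 25 (modify a.txt): modified={a.txt, b.txt, c.txt, d.txt, e.txt, f.txt} staged={a.txt}
After op 26 (git commit): modified={a.txt, b.txt, c.txt, d.txt, e.txt, f.txt} staged={none}
After op 27 (git add b.txt): modified={a.txt, c.txt, d.txt, e.txt, f.txt} staged={b.txt}
After op 28 (git add e.txt): modified={a.txt, c.txt, d.txt, f.txt} staged={b.txt, e.txt}
After op 29 (git reset e.txt): modified={a.txt, c.txt, d.txt, e.txt, f.txt} staged={b.txt}
After op 30 (git reset b.txt): modified={a.txt, b.txt, c.txt, d.txt, e.txt, f.txt} staged={none}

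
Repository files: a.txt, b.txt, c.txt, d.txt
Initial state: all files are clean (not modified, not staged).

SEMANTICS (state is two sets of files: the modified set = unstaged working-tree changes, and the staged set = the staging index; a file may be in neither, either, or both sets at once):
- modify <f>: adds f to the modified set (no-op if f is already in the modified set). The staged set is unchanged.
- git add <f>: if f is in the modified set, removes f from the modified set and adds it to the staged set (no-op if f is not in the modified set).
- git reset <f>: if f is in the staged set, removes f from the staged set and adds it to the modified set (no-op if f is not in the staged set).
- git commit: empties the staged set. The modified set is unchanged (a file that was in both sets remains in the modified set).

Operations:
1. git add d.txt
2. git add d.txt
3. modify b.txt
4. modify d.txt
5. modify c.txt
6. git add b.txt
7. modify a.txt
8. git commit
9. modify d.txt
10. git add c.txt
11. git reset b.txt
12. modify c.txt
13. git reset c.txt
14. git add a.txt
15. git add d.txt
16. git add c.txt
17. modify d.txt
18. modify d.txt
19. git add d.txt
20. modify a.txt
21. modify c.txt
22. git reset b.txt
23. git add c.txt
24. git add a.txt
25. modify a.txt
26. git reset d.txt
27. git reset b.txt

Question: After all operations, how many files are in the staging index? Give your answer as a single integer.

After op 1 (git add d.txt): modified={none} staged={none}
After op 2 (git add d.txt): modified={none} staged={none}
After op 3 (modify b.txt): modified={b.txt} staged={none}
After op 4 (modify d.txt): modified={b.txt, d.txt} staged={none}
After op 5 (modify c.txt): modified={b.txt, c.txt, d.txt} staged={none}
After op 6 (git add b.txt): modified={c.txt, d.txt} staged={b.txt}
After op 7 (modify a.txt): modified={a.txt, c.txt, d.txt} staged={b.txt}
After op 8 (git commit): modified={a.txt, c.txt, d.txt} staged={none}
After op 9 (modify d.txt): modified={a.txt, c.txt, d.txt} staged={none}
After op 10 (git add c.txt): modified={a.txt, d.txt} staged={c.txt}
After op 11 (git reset b.txt): modified={a.txt, d.txt} staged={c.txt}
After op 12 (modify c.txt): modified={a.txt, c.txt, d.txt} staged={c.txt}
After op 13 (git reset c.txt): modified={a.txt, c.txt, d.txt} staged={none}
After op 14 (git add a.txt): modified={c.txt, d.txt} staged={a.txt}
After op 15 (git add d.txt): modified={c.txt} staged={a.txt, d.txt}
After op 16 (git add c.txt): modified={none} staged={a.txt, c.txt, d.txt}
After op 17 (modify d.txt): modified={d.txt} staged={a.txt, c.txt, d.txt}
After op 18 (modify d.txt): modified={d.txt} staged={a.txt, c.txt, d.txt}
After op 19 (git add d.txt): modified={none} staged={a.txt, c.txt, d.txt}
After op 20 (modify a.txt): modified={a.txt} staged={a.txt, c.txt, d.txt}
After op 21 (modify c.txt): modified={a.txt, c.txt} staged={a.txt, c.txt, d.txt}
After op 22 (git reset b.txt): modified={a.txt, c.txt} staged={a.txt, c.txt, d.txt}
After op 23 (git add c.txt): modified={a.txt} staged={a.txt, c.txt, d.txt}
After op 24 (git add a.txt): modified={none} staged={a.txt, c.txt, d.txt}
After op 25 (modify a.txt): modified={a.txt} staged={a.txt, c.txt, d.txt}
After op 26 (git reset d.txt): modified={a.txt, d.txt} staged={a.txt, c.txt}
After op 27 (git reset b.txt): modified={a.txt, d.txt} staged={a.txt, c.txt}
Final staged set: {a.txt, c.txt} -> count=2

Answer: 2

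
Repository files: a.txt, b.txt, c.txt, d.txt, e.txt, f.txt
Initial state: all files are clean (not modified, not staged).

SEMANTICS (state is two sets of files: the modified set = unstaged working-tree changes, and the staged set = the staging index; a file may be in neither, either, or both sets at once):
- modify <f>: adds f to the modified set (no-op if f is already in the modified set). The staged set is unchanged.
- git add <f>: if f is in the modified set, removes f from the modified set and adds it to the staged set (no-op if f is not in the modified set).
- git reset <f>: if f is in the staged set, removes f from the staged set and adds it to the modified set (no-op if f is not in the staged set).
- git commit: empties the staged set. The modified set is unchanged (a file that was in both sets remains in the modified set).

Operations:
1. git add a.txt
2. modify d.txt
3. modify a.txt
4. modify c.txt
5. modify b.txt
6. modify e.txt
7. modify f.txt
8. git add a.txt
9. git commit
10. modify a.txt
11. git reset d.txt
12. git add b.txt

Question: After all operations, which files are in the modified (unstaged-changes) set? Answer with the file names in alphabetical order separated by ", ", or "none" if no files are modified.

After op 1 (git add a.txt): modified={none} staged={none}
After op 2 (modify d.txt): modified={d.txt} staged={none}
After op 3 (modify a.txt): modified={a.txt, d.txt} staged={none}
After op 4 (modify c.txt): modified={a.txt, c.txt, d.txt} staged={none}
After op 5 (modify b.txt): modified={a.txt, b.txt, c.txt, d.txt} staged={none}
After op 6 (modify e.txt): modified={a.txt, b.txt, c.txt, d.txt, e.txt} staged={none}
After op 7 (modify f.txt): modified={a.txt, b.txt, c.txt, d.txt, e.txt, f.txt} staged={none}
After op 8 (git add a.txt): modified={b.txt, c.txt, d.txt, e.txt, f.txt} staged={a.txt}
After op 9 (git commit): modified={b.txt, c.txt, d.txt, e.txt, f.txt} staged={none}
After op 10 (modify a.txt): modified={a.txt, b.txt, c.txt, d.txt, e.txt, f.txt} staged={none}
After op 11 (git reset d.txt): modified={a.txt, b.txt, c.txt, d.txt, e.txt, f.txt} staged={none}
After op 12 (git add b.txt): modified={a.txt, c.txt, d.txt, e.txt, f.txt} staged={b.txt}

Answer: a.txt, c.txt, d.txt, e.txt, f.txt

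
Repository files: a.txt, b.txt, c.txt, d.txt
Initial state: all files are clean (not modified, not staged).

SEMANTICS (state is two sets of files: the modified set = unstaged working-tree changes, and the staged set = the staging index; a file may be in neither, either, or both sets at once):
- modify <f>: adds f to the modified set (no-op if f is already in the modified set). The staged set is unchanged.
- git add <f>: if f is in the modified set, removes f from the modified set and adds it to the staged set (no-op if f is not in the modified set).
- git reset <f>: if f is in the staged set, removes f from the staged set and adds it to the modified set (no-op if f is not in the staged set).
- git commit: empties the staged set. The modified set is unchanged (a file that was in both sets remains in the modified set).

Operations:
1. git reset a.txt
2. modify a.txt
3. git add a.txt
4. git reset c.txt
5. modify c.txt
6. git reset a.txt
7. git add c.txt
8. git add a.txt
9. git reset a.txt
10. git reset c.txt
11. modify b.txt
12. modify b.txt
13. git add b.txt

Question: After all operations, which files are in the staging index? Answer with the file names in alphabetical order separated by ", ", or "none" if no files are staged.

Answer: b.txt

Derivation:
After op 1 (git reset a.txt): modified={none} staged={none}
After op 2 (modify a.txt): modified={a.txt} staged={none}
After op 3 (git add a.txt): modified={none} staged={a.txt}
After op 4 (git reset c.txt): modified={none} staged={a.txt}
After op 5 (modify c.txt): modified={c.txt} staged={a.txt}
After op 6 (git reset a.txt): modified={a.txt, c.txt} staged={none}
After op 7 (git add c.txt): modified={a.txt} staged={c.txt}
After op 8 (git add a.txt): modified={none} staged={a.txt, c.txt}
After op 9 (git reset a.txt): modified={a.txt} staged={c.txt}
After op 10 (git reset c.txt): modified={a.txt, c.txt} staged={none}
After op 11 (modify b.txt): modified={a.txt, b.txt, c.txt} staged={none}
After op 12 (modify b.txt): modified={a.txt, b.txt, c.txt} staged={none}
After op 13 (git add b.txt): modified={a.txt, c.txt} staged={b.txt}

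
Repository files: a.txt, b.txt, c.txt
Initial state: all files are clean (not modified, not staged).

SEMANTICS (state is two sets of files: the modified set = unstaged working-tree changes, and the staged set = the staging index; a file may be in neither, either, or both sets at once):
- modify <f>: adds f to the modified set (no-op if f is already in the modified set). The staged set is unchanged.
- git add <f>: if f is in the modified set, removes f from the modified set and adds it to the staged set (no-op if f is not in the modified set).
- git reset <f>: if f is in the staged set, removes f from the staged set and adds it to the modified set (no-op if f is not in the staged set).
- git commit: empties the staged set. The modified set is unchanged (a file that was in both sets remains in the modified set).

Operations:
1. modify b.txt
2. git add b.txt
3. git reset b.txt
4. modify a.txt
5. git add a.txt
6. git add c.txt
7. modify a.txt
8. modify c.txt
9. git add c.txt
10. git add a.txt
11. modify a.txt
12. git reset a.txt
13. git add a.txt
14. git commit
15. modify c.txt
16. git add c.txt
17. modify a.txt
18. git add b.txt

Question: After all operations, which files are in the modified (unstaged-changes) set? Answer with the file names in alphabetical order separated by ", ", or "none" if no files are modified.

Answer: a.txt

Derivation:
After op 1 (modify b.txt): modified={b.txt} staged={none}
After op 2 (git add b.txt): modified={none} staged={b.txt}
After op 3 (git reset b.txt): modified={b.txt} staged={none}
After op 4 (modify a.txt): modified={a.txt, b.txt} staged={none}
After op 5 (git add a.txt): modified={b.txt} staged={a.txt}
After op 6 (git add c.txt): modified={b.txt} staged={a.txt}
After op 7 (modify a.txt): modified={a.txt, b.txt} staged={a.txt}
After op 8 (modify c.txt): modified={a.txt, b.txt, c.txt} staged={a.txt}
After op 9 (git add c.txt): modified={a.txt, b.txt} staged={a.txt, c.txt}
After op 10 (git add a.txt): modified={b.txt} staged={a.txt, c.txt}
After op 11 (modify a.txt): modified={a.txt, b.txt} staged={a.txt, c.txt}
After op 12 (git reset a.txt): modified={a.txt, b.txt} staged={c.txt}
After op 13 (git add a.txt): modified={b.txt} staged={a.txt, c.txt}
After op 14 (git commit): modified={b.txt} staged={none}
After op 15 (modify c.txt): modified={b.txt, c.txt} staged={none}
After op 16 (git add c.txt): modified={b.txt} staged={c.txt}
After op 17 (modify a.txt): modified={a.txt, b.txt} staged={c.txt}
After op 18 (git add b.txt): modified={a.txt} staged={b.txt, c.txt}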